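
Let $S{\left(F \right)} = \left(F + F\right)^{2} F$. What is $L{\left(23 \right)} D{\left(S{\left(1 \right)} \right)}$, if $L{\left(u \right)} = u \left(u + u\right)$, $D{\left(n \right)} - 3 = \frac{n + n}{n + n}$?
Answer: $4232$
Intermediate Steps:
$S{\left(F \right)} = 4 F^{3}$ ($S{\left(F \right)} = \left(2 F\right)^{2} F = 4 F^{2} F = 4 F^{3}$)
$D{\left(n \right)} = 4$ ($D{\left(n \right)} = 3 + \frac{n + n}{n + n} = 3 + \frac{2 n}{2 n} = 3 + 2 n \frac{1}{2 n} = 3 + 1 = 4$)
$L{\left(u \right)} = 2 u^{2}$ ($L{\left(u \right)} = u 2 u = 2 u^{2}$)
$L{\left(23 \right)} D{\left(S{\left(1 \right)} \right)} = 2 \cdot 23^{2} \cdot 4 = 2 \cdot 529 \cdot 4 = 1058 \cdot 4 = 4232$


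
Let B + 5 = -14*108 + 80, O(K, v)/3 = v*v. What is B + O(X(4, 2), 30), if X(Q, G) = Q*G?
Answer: 1263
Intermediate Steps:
X(Q, G) = G*Q
O(K, v) = 3*v**2 (O(K, v) = 3*(v*v) = 3*v**2)
B = -1437 (B = -5 + (-14*108 + 80) = -5 + (-1512 + 80) = -5 - 1432 = -1437)
B + O(X(4, 2), 30) = -1437 + 3*30**2 = -1437 + 3*900 = -1437 + 2700 = 1263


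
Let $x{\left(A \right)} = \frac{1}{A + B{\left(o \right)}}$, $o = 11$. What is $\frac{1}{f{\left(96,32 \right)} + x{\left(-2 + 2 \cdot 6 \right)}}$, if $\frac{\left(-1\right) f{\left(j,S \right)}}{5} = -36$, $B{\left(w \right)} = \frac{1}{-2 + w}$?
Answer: $\frac{91}{16389} \approx 0.0055525$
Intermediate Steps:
$f{\left(j,S \right)} = 180$ ($f{\left(j,S \right)} = \left(-5\right) \left(-36\right) = 180$)
$x{\left(A \right)} = \frac{1}{\frac{1}{9} + A}$ ($x{\left(A \right)} = \frac{1}{A + \frac{1}{-2 + 11}} = \frac{1}{A + \frac{1}{9}} = \frac{1}{\frac{1}{9} + A}$)
$\frac{1}{f{\left(96,32 \right)} + x{\left(-2 + 2 \cdot 6 \right)}} = \frac{1}{180 + \frac{9}{1 + 9 \left(-2 + 2 \cdot 6\right)}} = \frac{1}{180 + \frac{9}{1 + 9 \left(-2 + 12\right)}} = \frac{1}{180 + \frac{9}{1 + 9 \cdot 10}} = \frac{1}{180 + \frac{9}{1 + 90}} = \frac{1}{180 + \frac{9}{91}} = \frac{1}{\frac{16389}{91}} = \frac{91}{16389}$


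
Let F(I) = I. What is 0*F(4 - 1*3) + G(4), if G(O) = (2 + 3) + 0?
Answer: 5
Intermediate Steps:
G(O) = 5 (G(O) = 5 + 0 = 5)
0*F(4 - 1*3) + G(4) = 0*(4 - 1*3) + 5 = 0*(4 - 3) + 5 = 0*1 + 5 = 0 + 5 = 5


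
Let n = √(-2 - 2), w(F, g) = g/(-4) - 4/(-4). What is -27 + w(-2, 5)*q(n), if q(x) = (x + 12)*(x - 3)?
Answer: -17 - 9*I/2 ≈ -17.0 - 4.5*I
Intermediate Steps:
w(F, g) = 1 - g/4 (w(F, g) = g*(-¼) - 4*(-¼) = -g/4 + 1 = 1 - g/4)
n = 2*I (n = √(-4) = 2*I ≈ 2.0*I)
q(x) = (-3 + x)*(12 + x) (q(x) = (12 + x)*(-3 + x) = (-3 + x)*(12 + x))
-27 + w(-2, 5)*q(n) = -27 + (1 - ¼*5)*(-36 + (2*I)² + 9*(2*I)) = -27 + (1 - 5/4)*(-36 - 4 + 18*I) = -27 - (-40 + 18*I)/4 = -27 + (10 - 9*I/2) = -17 - 9*I/2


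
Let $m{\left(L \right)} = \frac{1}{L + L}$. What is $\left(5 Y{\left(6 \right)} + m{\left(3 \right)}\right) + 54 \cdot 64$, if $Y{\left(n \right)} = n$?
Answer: $\frac{20917}{6} \approx 3486.2$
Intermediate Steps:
$m{\left(L \right)} = \frac{1}{2 L}$
$\left(5 Y{\left(6 \right)} + m{\left(3 \right)}\right) + 54 \cdot 64 = \left(5 \cdot 6 + \frac{1}{2 \cdot 3}\right) + 54 \cdot 64 = \left(30 + \frac{1}{2} \cdot \frac{1}{3}\right) + 3456 = \left(30 + \frac{1}{6}\right) + 3456 = \frac{181}{6} + 3456 = \frac{20917}{6}$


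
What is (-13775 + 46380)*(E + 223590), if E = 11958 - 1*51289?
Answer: 6007764695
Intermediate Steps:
E = -39331 (E = 11958 - 51289 = -39331)
(-13775 + 46380)*(E + 223590) = (-13775 + 46380)*(-39331 + 223590) = 32605*184259 = 6007764695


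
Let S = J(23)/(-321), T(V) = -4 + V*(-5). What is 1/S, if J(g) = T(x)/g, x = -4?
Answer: -7383/16 ≈ -461.44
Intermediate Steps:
T(V) = -4 - 5*V
J(g) = 16/g (J(g) = (-4 - 5*(-4))/g = (-4 + 20)/g = 16/g)
S = -16/7383 (S = (16/23)/(-321) = (16*(1/23))*(-1/321) = (16/23)*(-1/321) = -16/7383 ≈ -0.0021671)
1/S = 1/(-16/7383) = -7383/16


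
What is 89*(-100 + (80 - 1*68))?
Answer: -7832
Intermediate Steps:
89*(-100 + (80 - 1*68)) = 89*(-100 + (80 - 68)) = 89*(-100 + 12) = 89*(-88) = -7832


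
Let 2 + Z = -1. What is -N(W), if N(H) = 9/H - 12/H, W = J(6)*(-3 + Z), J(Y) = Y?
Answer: -1/12 ≈ -0.083333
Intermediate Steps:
Z = -3 (Z = -2 - 1 = -3)
W = -36 (W = 6*(-3 - 3) = 6*(-6) = -36)
N(H) = -3/H
-N(W) = -(-3)/(-36) = -(-3)*(-1)/36 = -1*1/12 = -1/12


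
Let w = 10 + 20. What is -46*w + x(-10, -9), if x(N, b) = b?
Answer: -1389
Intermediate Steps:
w = 30
-46*w + x(-10, -9) = -46*30 - 9 = -1380 - 9 = -1389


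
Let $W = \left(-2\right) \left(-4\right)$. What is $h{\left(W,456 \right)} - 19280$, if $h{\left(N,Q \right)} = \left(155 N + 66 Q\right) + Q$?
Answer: $12512$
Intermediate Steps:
$W = 8$
$h{\left(N,Q \right)} = 67 Q + 155 N$ ($h{\left(N,Q \right)} = \left(66 Q + 155 N\right) + Q = 67 Q + 155 N$)
$h{\left(W,456 \right)} - 19280 = \left(67 \cdot 456 + 155 \cdot 8\right) - 19280 = \left(30552 + 1240\right) - 19280 = 31792 - 19280 = 12512$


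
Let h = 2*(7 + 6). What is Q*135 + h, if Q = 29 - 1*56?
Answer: -3619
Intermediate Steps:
Q = -27 (Q = 29 - 56 = -27)
h = 26 (h = 2*13 = 26)
Q*135 + h = -27*135 + 26 = -3645 + 26 = -3619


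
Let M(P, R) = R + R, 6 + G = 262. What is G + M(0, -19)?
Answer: 218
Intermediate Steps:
G = 256 (G = -6 + 262 = 256)
M(P, R) = 2*R
G + M(0, -19) = 256 + 2*(-19) = 256 - 38 = 218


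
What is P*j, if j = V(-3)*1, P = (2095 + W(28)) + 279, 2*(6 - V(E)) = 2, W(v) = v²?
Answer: 15790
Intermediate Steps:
V(E) = 5 (V(E) = 6 - ½*2 = 6 - 1 = 5)
P = 3158 (P = (2095 + 28²) + 279 = (2095 + 784) + 279 = 2879 + 279 = 3158)
j = 5 (j = 5*1 = 5)
P*j = 3158*5 = 15790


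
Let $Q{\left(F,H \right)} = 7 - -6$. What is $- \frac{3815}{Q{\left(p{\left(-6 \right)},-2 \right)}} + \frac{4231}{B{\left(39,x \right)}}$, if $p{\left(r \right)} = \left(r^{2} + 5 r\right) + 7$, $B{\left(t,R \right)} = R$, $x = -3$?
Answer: $- \frac{66448}{39} \approx -1703.8$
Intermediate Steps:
$p{\left(r \right)} = 7 + r^{2} + 5 r$
$Q{\left(F,H \right)} = 13$ ($Q{\left(F,H \right)} = 7 + 6 = 13$)
$- \frac{3815}{Q{\left(p{\left(-6 \right)},-2 \right)}} + \frac{4231}{B{\left(39,x \right)}} = - \frac{3815}{13} + \frac{4231}{-3} = \left(-3815\right) \frac{1}{13} + 4231 \left(- \frac{1}{3}\right) = - \frac{3815}{13} - \frac{4231}{3} = - \frac{66448}{39}$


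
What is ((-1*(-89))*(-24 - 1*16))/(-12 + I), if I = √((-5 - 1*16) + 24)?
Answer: 14240/47 + 3560*√3/141 ≈ 346.71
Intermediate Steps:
I = √3 (I = √((-5 - 16) + 24) = √(-21 + 24) = √3 ≈ 1.7320)
((-1*(-89))*(-24 - 1*16))/(-12 + I) = ((-1*(-89))*(-24 - 1*16))/(-12 + √3) = (89*(-24 - 16))/(-12 + √3) = (89*(-40))/(-12 + √3) = -3560/(-12 + √3)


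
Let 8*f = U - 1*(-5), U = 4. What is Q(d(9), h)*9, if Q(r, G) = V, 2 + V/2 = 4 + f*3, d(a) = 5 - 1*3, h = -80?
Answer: 387/4 ≈ 96.750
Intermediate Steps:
d(a) = 2 (d(a) = 5 - 3 = 2)
f = 9/8 (f = (4 - 1*(-5))/8 = (4 + 5)/8 = (⅛)*9 = 9/8 ≈ 1.1250)
V = 43/4 (V = -4 + 2*(4 + (9/8)*3) = -4 + 2*(4 + 27/8) = -4 + 2*(59/8) = -4 + 59/4 = 43/4 ≈ 10.750)
Q(r, G) = 43/4
Q(d(9), h)*9 = (43/4)*9 = 387/4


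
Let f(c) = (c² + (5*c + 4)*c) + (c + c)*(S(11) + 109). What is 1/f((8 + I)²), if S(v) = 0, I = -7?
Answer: 1/228 ≈ 0.0043860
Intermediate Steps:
f(c) = c² + 218*c + c*(4 + 5*c) (f(c) = (c² + (5*c + 4)*c) + (c + c)*(0 + 109) = (c² + (4 + 5*c)*c) + (2*c)*109 = (c² + c*(4 + 5*c)) + 218*c = c² + 218*c + c*(4 + 5*c))
1/f((8 + I)²) = 1/(6*(8 - 7)²*(37 + (8 - 7)²)) = 1/(6*1²*(37 + 1²)) = 1/(6*1*(37 + 1)) = 1/(6*1*38) = 1/228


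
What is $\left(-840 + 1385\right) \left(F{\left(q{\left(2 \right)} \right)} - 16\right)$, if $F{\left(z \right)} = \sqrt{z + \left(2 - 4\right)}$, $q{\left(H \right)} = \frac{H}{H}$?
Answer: $-8720 + 545 i \approx -8720.0 + 545.0 i$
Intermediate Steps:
$q{\left(H \right)} = 1$
$F{\left(z \right)} = \sqrt{-2 + z}$ ($F{\left(z \right)} = \sqrt{z + \left(2 - 4\right)} = \sqrt{z - 2} = \sqrt{-2 + z}$)
$\left(-840 + 1385\right) \left(F{\left(q{\left(2 \right)} \right)} - 16\right) = \left(-840 + 1385\right) \left(\sqrt{-2 + 1} - 16\right) = 545 \left(\sqrt{-1} - 16\right) = 545 \left(i - 16\right) = 545 \left(-16 + i\right) = -8720 + 545 i$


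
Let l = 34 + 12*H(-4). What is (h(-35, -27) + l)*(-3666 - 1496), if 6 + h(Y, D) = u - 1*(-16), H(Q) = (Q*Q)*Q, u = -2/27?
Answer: 100917100/27 ≈ 3.7377e+6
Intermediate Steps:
u = -2/27 (u = -2*1/27 = -2/27 ≈ -0.074074)
H(Q) = Q³ (H(Q) = Q²*Q = Q³)
h(Y, D) = 268/27 (h(Y, D) = -6 + (-2/27 - 1*(-16)) = -6 + (-2/27 + 16) = -6 + 430/27 = 268/27)
l = -734 (l = 34 + 12*(-4)³ = 34 + 12*(-64) = 34 - 768 = -734)
(h(-35, -27) + l)*(-3666 - 1496) = (268/27 - 734)*(-3666 - 1496) = -19550/27*(-5162) = 100917100/27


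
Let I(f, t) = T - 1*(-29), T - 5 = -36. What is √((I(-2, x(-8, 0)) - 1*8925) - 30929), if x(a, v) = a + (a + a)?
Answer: 4*I*√2491 ≈ 199.64*I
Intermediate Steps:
T = -31 (T = 5 - 36 = -31)
x(a, v) = 3*a (x(a, v) = a + 2*a = 3*a)
I(f, t) = -2 (I(f, t) = -31 - 1*(-29) = -31 + 29 = -2)
√((I(-2, x(-8, 0)) - 1*8925) - 30929) = √((-2 - 1*8925) - 30929) = √((-2 - 8925) - 30929) = √(-8927 - 30929) = √(-39856) = 4*I*√2491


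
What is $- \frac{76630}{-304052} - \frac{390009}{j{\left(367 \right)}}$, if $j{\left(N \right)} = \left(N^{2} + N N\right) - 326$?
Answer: $- \frac{1166256687}{973878556} \approx -1.1975$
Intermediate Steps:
$j{\left(N \right)} = -326 + 2 N^{2}$ ($j{\left(N \right)} = \left(N^{2} + N^{2}\right) - 326 = 2 N^{2} - 326 = -326 + 2 N^{2}$)
$- \frac{76630}{-304052} - \frac{390009}{j{\left(367 \right)}} = - \frac{76630}{-304052} - \frac{390009}{-326 + 2 \cdot 367^{2}} = \left(-76630\right) \left(- \frac{1}{304052}\right) - \frac{390009}{-326 + 2 \cdot 134689} = \frac{38315}{152026} - \frac{390009}{-326 + 269378} = \frac{38315}{152026} - \frac{390009}{269052} = \frac{38315}{152026} - \frac{130003}{89684} = - \frac{1166256687}{973878556}$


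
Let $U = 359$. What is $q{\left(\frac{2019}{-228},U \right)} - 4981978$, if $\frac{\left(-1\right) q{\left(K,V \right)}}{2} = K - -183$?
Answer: $- \frac{189328399}{38} \approx -4.9823 \cdot 10^{6}$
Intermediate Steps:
$q{\left(K,V \right)} = -366 - 2 K$ ($q{\left(K,V \right)} = - 2 \left(K - -183\right) = - 2 \left(K + 183\right) = - 2 \left(183 + K\right) = -366 - 2 K$)
$q{\left(\frac{2019}{-228},U \right)} - 4981978 = \left(-366 - 2 \frac{2019}{-228}\right) - 4981978 = \left(-366 - 2 \cdot 2019 \left(- \frac{1}{228}\right)\right) - 4981978 = \left(-366 - - \frac{673}{38}\right) - 4981978 = \left(-366 + \frac{673}{38}\right) - 4981978 = - \frac{13235}{38} - 4981978 = - \frac{189328399}{38}$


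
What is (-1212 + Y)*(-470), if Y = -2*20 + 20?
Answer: 579040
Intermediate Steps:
Y = -20 (Y = -40 + 20 = -20)
(-1212 + Y)*(-470) = (-1212 - 20)*(-470) = -1232*(-470) = 579040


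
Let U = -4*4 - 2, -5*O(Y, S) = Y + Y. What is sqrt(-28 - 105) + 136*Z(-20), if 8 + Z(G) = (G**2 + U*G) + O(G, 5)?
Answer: 103360 + I*sqrt(133) ≈ 1.0336e+5 + 11.533*I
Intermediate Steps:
O(Y, S) = -2*Y/5 (O(Y, S) = -(Y + Y)/5 = -2*Y/5)
U = -18 (U = -16 - 2 = -18)
Z(G) = -8 + G**2 - 92*G/5 (Z(G) = -8 + ((G**2 - 18*G) - 2*G/5) = -8 + (G**2 - 92*G/5) = -8 + G**2 - 92*G/5)
sqrt(-28 - 105) + 136*Z(-20) = sqrt(-28 - 105) + 136*(-8 + (-20)**2 - 92/5*(-20)) = sqrt(-133) + 136*(-8 + 400 + 368) = I*sqrt(133) + 136*760 = I*sqrt(133) + 103360 = 103360 + I*sqrt(133)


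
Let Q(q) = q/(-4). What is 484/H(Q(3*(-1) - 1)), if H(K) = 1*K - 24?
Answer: -484/23 ≈ -21.043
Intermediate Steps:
Q(q) = -q/4 (Q(q) = q*(-¼) = -q/4)
H(K) = -24 + K (H(K) = K - 24 = -24 + K)
484/H(Q(3*(-1) - 1)) = 484/(-24 - (3*(-1) - 1)/4) = 484/(-24 - (-3 - 1)/4) = 484/(-24 - ¼*(-4)) = 484/(-24 + 1) = 484/(-23) = 484*(-1/23) = -484/23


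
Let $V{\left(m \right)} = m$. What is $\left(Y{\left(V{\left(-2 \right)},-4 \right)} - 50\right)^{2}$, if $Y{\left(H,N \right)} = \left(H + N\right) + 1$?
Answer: $3025$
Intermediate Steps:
$Y{\left(H,N \right)} = 1 + H + N$
$\left(Y{\left(V{\left(-2 \right)},-4 \right)} - 50\right)^{2} = \left(\left(1 - 2 - 4\right) - 50\right)^{2} = \left(-5 - 50\right)^{2} = \left(-55\right)^{2} = 3025$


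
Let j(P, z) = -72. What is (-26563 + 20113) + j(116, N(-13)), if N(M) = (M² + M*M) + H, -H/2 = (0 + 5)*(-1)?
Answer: -6522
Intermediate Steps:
H = 10 (H = -2*(0 + 5)*(-1) = -10*(-1) = -2*(-5) = 10)
N(M) = 10 + 2*M² (N(M) = (M² + M*M) + 10 = (M² + M²) + 10 = 2*M² + 10 = 10 + 2*M²)
(-26563 + 20113) + j(116, N(-13)) = (-26563 + 20113) - 72 = -6450 - 72 = -6522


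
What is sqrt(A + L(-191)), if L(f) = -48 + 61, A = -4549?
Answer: 18*I*sqrt(14) ≈ 67.35*I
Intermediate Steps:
L(f) = 13
sqrt(A + L(-191)) = sqrt(-4549 + 13) = sqrt(-4536) = 18*I*sqrt(14)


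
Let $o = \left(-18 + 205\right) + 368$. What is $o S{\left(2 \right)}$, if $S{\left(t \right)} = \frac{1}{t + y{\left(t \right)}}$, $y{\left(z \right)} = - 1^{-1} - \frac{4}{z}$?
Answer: $-555$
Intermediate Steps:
$o = 555$ ($o = 187 + 368 = 555$)
$y{\left(z \right)} = -1 - \frac{4}{z}$ ($y{\left(z \right)} = \left(-1\right) 1 - \frac{4}{z} = -1 - \frac{4}{z}$)
$S{\left(t \right)} = \frac{1}{t + \frac{-4 - t}{t}}$
$o S{\left(2 \right)} = 555 \frac{2}{-4 + 2^{2} - 2} = 555 \frac{2}{-4 + 4 - 2} = 555 \frac{2}{-2} = 555 \cdot 2 \left(- \frac{1}{2}\right) = 555 \left(-1\right) = -555$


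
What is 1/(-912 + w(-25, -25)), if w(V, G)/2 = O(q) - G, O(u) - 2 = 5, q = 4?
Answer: -1/848 ≈ -0.0011792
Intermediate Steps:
O(u) = 7 (O(u) = 2 + 5 = 7)
w(V, G) = 14 - 2*G (w(V, G) = 2*(7 - G) = 14 - 2*G)
1/(-912 + w(-25, -25)) = 1/(-912 + (14 - 2*(-25))) = 1/(-912 + (14 + 50)) = 1/(-912 + 64) = 1/(-848) = -1/848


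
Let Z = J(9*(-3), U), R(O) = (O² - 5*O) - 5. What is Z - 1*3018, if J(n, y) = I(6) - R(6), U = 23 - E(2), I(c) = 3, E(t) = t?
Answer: -3016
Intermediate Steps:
R(O) = -5 + O² - 5*O
U = 21 (U = 23 - 1*2 = 23 - 2 = 21)
J(n, y) = 2 (J(n, y) = 3 - (-5 + 6² - 5*6) = 3 - (-5 + 36 - 30) = 3 - 1*1 = 3 - 1 = 2)
Z = 2
Z - 1*3018 = 2 - 1*3018 = 2 - 3018 = -3016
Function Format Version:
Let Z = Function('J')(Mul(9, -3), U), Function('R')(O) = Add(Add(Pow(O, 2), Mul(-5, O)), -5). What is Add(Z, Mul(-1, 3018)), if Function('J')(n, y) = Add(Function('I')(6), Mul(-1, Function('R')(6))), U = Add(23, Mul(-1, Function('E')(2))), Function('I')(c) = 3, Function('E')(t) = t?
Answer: -3016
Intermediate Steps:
Function('R')(O) = Add(-5, Pow(O, 2), Mul(-5, O))
U = 21 (U = Add(23, Mul(-1, 2)) = Add(23, -2) = 21)
Function('J')(n, y) = 2 (Function('J')(n, y) = Add(3, Mul(-1, Add(-5, Pow(6, 2), Mul(-5, 6)))) = Add(3, Mul(-1, Add(-5, 36, -30))) = Add(3, Mul(-1, 1)) = Add(3, -1) = 2)
Z = 2
Add(Z, Mul(-1, 3018)) = Add(2, Mul(-1, 3018)) = Add(2, -3018) = -3016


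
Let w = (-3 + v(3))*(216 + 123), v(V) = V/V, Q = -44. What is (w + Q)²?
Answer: 521284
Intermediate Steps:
v(V) = 1
w = -678 (w = (-3 + 1)*(216 + 123) = -2*339 = -678)
(w + Q)² = (-678 - 44)² = (-722)² = 521284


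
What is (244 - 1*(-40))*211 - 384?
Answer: 59540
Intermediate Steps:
(244 - 1*(-40))*211 - 384 = (244 + 40)*211 - 384 = 284*211 - 384 = 59924 - 384 = 59540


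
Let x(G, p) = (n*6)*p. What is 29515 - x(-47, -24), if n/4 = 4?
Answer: 31819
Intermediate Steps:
n = 16 (n = 4*4 = 16)
x(G, p) = 96*p (x(G, p) = (16*6)*p = 96*p)
29515 - x(-47, -24) = 29515 - 96*(-24) = 29515 - 1*(-2304) = 29515 + 2304 = 31819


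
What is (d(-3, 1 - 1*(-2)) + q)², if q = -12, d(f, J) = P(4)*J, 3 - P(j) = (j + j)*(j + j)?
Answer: 38025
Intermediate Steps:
P(j) = 3 - 4*j² (P(j) = 3 - (j + j)*(j + j) = 3 - 2*j*2*j = 3 - 4*j²)
d(f, J) = -61*J (d(f, J) = (3 - 4*4²)*J = (3 - 4*16)*J = (3 - 64)*J = -61*J)
(d(-3, 1 - 1*(-2)) + q)² = (-61*(1 - 1*(-2)) - 12)² = (-61*(1 + 2) - 12)² = (-61*3 - 12)² = (-183 - 12)² = (-195)² = 38025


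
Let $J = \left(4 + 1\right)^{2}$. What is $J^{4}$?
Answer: $390625$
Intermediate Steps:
$J = 25$ ($J = 5^{2} = 25$)
$J^{4} = 25^{4} = 390625$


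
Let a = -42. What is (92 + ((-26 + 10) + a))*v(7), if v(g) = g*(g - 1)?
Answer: 1428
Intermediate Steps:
v(g) = g*(-1 + g)
(92 + ((-26 + 10) + a))*v(7) = (92 + ((-26 + 10) - 42))*(7*(-1 + 7)) = (92 + (-16 - 42))*(7*6) = (92 - 58)*42 = 34*42 = 1428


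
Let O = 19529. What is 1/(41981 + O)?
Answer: 1/61510 ≈ 1.6258e-5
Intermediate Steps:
1/(41981 + O) = 1/(41981 + 19529) = 1/61510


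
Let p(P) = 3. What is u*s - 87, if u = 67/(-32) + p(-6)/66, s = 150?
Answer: -69387/176 ≈ -394.24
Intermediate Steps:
u = -721/352 (u = 67/(-32) + 3/66 = 67*(-1/32) + 3*(1/66) = -67/32 + 1/22 = -721/352 ≈ -2.0483)
u*s - 87 = -721/352*150 - 87 = -54075/176 - 87 = -69387/176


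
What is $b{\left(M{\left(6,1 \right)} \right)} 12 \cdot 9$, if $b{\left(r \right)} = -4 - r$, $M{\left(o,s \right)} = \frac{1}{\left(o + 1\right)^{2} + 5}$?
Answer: $-434$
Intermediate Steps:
$M{\left(o,s \right)} = \frac{1}{5 + \left(1 + o\right)^{2}}$ ($M{\left(o,s \right)} = \frac{1}{\left(1 + o\right)^{2} + 5} = \frac{1}{5 + \left(1 + o\right)^{2}}$)
$b{\left(M{\left(6,1 \right)} \right)} 12 \cdot 9 = \left(-4 - \frac{1}{5 + \left(1 + 6\right)^{2}}\right) 12 \cdot 9 = \left(-4 - \frac{1}{5 + 7^{2}}\right) 12 \cdot 9 = \left(-4 - \frac{1}{5 + 49}\right) 12 \cdot 9 = \left(-4 - \frac{1}{54}\right) 12 \cdot 9 = \left(- \frac{217}{54}\right) 12 \cdot 9 = \left(- \frac{434}{9}\right) 9 = -434$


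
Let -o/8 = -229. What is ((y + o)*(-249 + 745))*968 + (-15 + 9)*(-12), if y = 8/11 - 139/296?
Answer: 32549576600/37 ≈ 8.7972e+8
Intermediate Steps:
o = 1832 (o = -8*(-229) = 1832)
y = 839/3256 (y = 8*(1/11) - 139*1/296 = 8/11 - 139/296 = 839/3256 ≈ 0.25768)
((y + o)*(-249 + 745))*968 + (-15 + 9)*(-12) = ((839/3256 + 1832)*(-249 + 745))*968 + (-15 + 9)*(-12) = ((5965831/3256)*496)*968 - 6*(-12) = (369881522/407)*968 + 72 = 32549573936/37 + 72 = 32549576600/37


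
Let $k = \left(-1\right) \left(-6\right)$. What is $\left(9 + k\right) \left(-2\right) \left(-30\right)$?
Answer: $900$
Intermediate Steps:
$k = 6$
$\left(9 + k\right) \left(-2\right) \left(-30\right) = \left(9 + 6\right) \left(-2\right) \left(-30\right) = 15 \left(-2\right) \left(-30\right) = \left(-30\right) \left(-30\right) = 900$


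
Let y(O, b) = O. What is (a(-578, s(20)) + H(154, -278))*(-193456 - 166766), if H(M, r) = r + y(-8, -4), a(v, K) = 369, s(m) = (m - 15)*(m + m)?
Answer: -29898426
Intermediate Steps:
s(m) = 2*m*(-15 + m) (s(m) = (-15 + m)*(2*m) = 2*m*(-15 + m))
H(M, r) = -8 + r (H(M, r) = r - 8 = -8 + r)
(a(-578, s(20)) + H(154, -278))*(-193456 - 166766) = (369 + (-8 - 278))*(-193456 - 166766) = (369 - 286)*(-360222) = 83*(-360222) = -29898426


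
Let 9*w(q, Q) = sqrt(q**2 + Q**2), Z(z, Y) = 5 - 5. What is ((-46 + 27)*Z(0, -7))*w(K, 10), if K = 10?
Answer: 0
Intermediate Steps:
Z(z, Y) = 0
w(q, Q) = sqrt(Q**2 + q**2)/9 (w(q, Q) = sqrt(q**2 + Q**2)/9 = sqrt(Q**2 + q**2)/9)
((-46 + 27)*Z(0, -7))*w(K, 10) = ((-46 + 27)*0)*(sqrt(10**2 + 10**2)/9) = (-19*0)*(sqrt(100 + 100)/9) = 0*(sqrt(200)/9) = 0*((10*sqrt(2))/9) = 0*(10*sqrt(2)/9) = 0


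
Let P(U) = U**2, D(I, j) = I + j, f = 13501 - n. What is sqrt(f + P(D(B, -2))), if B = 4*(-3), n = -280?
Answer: 3*sqrt(1553) ≈ 118.22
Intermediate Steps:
B = -12
f = 13781 (f = 13501 - 1*(-280) = 13501 + 280 = 13781)
sqrt(f + P(D(B, -2))) = sqrt(13781 + (-12 - 2)**2) = sqrt(13781 + (-14)**2) = sqrt(13781 + 196) = sqrt(13977) = 3*sqrt(1553)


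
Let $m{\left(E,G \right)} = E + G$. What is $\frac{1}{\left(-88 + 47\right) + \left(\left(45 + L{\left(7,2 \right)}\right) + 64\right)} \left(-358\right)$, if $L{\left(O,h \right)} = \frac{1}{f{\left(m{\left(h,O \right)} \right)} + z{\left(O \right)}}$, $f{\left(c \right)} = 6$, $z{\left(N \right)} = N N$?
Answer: $- \frac{19690}{3741} \approx -5.2633$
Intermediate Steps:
$z{\left(N \right)} = N^{2}$
$L{\left(O,h \right)} = \frac{1}{6 + O^{2}}$
$\frac{1}{\left(-88 + 47\right) + \left(\left(45 + L{\left(7,2 \right)}\right) + 64\right)} \left(-358\right) = \frac{1}{\left(-88 + 47\right) + \left(\left(45 + \frac{1}{6 + 7^{2}}\right) + 64\right)} \left(-358\right) = \frac{1}{-41 + \left(\left(45 + \frac{1}{6 + 49}\right) + 64\right)} \left(-358\right) = \frac{1}{-41 + \left(\left(45 + \frac{1}{55}\right) + 64\right)} \left(-358\right) = \frac{1}{-41 + \left(\frac{2476}{55} + 64\right)} \left(-358\right) = \frac{1}{-41 + \frac{5996}{55}} \left(-358\right) = \frac{1}{\frac{3741}{55}} \left(-358\right) = \frac{55}{3741} \left(-358\right) = - \frac{19690}{3741}$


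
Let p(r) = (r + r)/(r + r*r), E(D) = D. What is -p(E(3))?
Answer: -½ ≈ -0.50000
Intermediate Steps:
p(r) = 2*r/(r + r²) (p(r) = (2*r)/(r + r²) = 2*r/(r + r²))
-p(E(3)) = -2/(1 + 3) = -2/4 = -1*½ = -½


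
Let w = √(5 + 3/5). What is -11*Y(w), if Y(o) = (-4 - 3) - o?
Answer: 77 + 22*√35/5 ≈ 103.03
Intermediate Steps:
w = 2*√35/5 (w = √(5 + 3*(⅕)) = √(5 + ⅗) = √(28/5) = 2*√35/5 ≈ 2.3664)
Y(o) = -7 - o
-11*Y(w) = -11*(-7 - 2*√35/5) = 77 + 22*√35/5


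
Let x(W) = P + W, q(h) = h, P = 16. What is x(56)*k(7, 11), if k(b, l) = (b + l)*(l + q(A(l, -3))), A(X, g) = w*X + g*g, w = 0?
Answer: 25920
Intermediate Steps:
A(X, g) = g**2 (A(X, g) = 0*X + g*g = 0 + g**2 = g**2)
x(W) = 16 + W
k(b, l) = (9 + l)*(b + l) (k(b, l) = (b + l)*(l + (-3)**2) = (b + l)*(l + 9) = (b + l)*(9 + l) = (9 + l)*(b + l))
x(56)*k(7, 11) = (16 + 56)*(11**2 + 9*7 + 9*11 + 7*11) = 72*(121 + 63 + 99 + 77) = 72*360 = 25920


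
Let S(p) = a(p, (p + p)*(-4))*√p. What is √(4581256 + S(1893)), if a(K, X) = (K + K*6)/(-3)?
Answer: √(4581256 - 4417*√1893) ≈ 2095.0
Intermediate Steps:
a(K, X) = -7*K/3 (a(K, X) = (K + 6*K)*(-⅓) = (7*K)*(-⅓) = -7*K/3)
S(p) = -7*p^(3/2)/3 (S(p) = (-7*p/3)*√p = -7*p^(3/2)/3)
√(4581256 + S(1893)) = √(4581256 - 4417*√1893)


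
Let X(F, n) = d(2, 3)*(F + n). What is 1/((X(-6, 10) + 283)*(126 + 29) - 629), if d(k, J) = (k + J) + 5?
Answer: 1/49436 ≈ 2.0228e-5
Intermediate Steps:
d(k, J) = 5 + J + k (d(k, J) = (J + k) + 5 = 5 + J + k)
X(F, n) = 10*F + 10*n (X(F, n) = (5 + 3 + 2)*(F + n) = 10*(F + n) = 10*F + 10*n)
1/((X(-6, 10) + 283)*(126 + 29) - 629) = 1/(((10*(-6) + 10*10) + 283)*(126 + 29) - 629) = 1/(((-60 + 100) + 283)*155 - 629) = 1/((40 + 283)*155 - 629) = 1/(323*155 - 629) = 1/(50065 - 629) = 1/49436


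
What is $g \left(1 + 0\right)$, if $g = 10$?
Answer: $10$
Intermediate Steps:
$g \left(1 + 0\right) = 10 \left(1 + 0\right) = 10 \cdot 1 = 10$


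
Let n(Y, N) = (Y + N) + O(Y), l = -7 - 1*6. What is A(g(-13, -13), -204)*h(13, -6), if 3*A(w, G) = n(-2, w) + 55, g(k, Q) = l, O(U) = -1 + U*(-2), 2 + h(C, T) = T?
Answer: -344/3 ≈ -114.67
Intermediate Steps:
h(C, T) = -2 + T
O(U) = -1 - 2*U
l = -13 (l = -7 - 6 = -13)
g(k, Q) = -13
n(Y, N) = -1 + N - Y (n(Y, N) = (Y + N) + (-1 - 2*Y) = (N + Y) + (-1 - 2*Y) = -1 + N - Y)
A(w, G) = 56/3 + w/3 (A(w, G) = ((-1 + w - 1*(-2)) + 55)/3 = ((-1 + w + 2) + 55)/3 = ((1 + w) + 55)/3 = (56 + w)/3 = 56/3 + w/3)
A(g(-13, -13), -204)*h(13, -6) = (56/3 + (1/3)*(-13))*(-2 - 6) = (56/3 - 13/3)*(-8) = (43/3)*(-8) = -344/3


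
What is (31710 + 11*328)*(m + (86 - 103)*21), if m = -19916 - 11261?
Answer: -1113717812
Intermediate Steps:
m = -31177
(31710 + 11*328)*(m + (86 - 103)*21) = (31710 + 11*328)*(-31177 + (86 - 103)*21) = (31710 + 3608)*(-31177 - 17*21) = 35318*(-31177 - 357) = 35318*(-31534) = -1113717812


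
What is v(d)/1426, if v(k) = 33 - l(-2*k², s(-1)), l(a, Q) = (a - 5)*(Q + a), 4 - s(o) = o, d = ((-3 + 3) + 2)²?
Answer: -21/31 ≈ -0.67742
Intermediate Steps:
d = 4 (d = (0 + 2)² = 2² = 4)
s(o) = 4 - o
l(a, Q) = (-5 + a)*(Q + a)
v(k) = 58 - 4*k⁴ (v(k) = 33 - ((-2*k²)² - 5*(4 - 1*(-1)) - (-10)*k² + (4 - 1*(-1))*(-2*k²)) = 33 - (4*k⁴ - 5*(4 + 1) + 10*k² + (4 + 1)*(-2*k²)) = 33 - (4*k⁴ - 5*5 + 10*k² + 5*(-2*k²)) = 33 - (4*k⁴ - 25 + 10*k² - 10*k²) = 33 - (-25 + 4*k⁴) = 33 + (25 - 4*k⁴) = 58 - 4*k⁴)
v(d)/1426 = (58 - 4*4⁴)/1426 = (58 - 4*256)*(1/1426) = (58 - 1024)*(1/1426) = -966*1/1426 = -21/31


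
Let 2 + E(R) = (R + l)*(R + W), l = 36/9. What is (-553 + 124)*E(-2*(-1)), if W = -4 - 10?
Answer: 31746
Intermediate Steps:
W = -14
l = 4 (l = 36*(⅑) = 4)
E(R) = -2 + (-14 + R)*(4 + R) (E(R) = -2 + (R + 4)*(R - 14) = -2 + (4 + R)*(-14 + R) = -2 + (-14 + R)*(4 + R))
(-553 + 124)*E(-2*(-1)) = (-553 + 124)*(-58 + (-2*(-1))² - (-20)*(-1)) = -429*(-58 + 2² - 10*2) = -429*(-58 + 4 - 20) = -429*(-74) = 31746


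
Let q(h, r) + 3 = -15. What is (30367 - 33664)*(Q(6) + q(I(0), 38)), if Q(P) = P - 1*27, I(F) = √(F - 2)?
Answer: 128583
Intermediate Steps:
I(F) = √(-2 + F)
Q(P) = -27 + P (Q(P) = P - 27 = -27 + P)
q(h, r) = -18 (q(h, r) = -3 - 15 = -18)
(30367 - 33664)*(Q(6) + q(I(0), 38)) = (30367 - 33664)*((-27 + 6) - 18) = -3297*(-21 - 18) = -3297*(-39) = 128583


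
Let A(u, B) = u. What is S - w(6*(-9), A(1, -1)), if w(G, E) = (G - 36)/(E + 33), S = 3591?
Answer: 61092/17 ≈ 3593.6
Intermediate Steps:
w(G, E) = (-36 + G)/(33 + E)
S - w(6*(-9), A(1, -1)) = 3591 - (-36 + 6*(-9))/(33 + 1) = 3591 - (-36 - 54)/34 = 3591 - (-90)/34 = 3591 - 1*(-45/17) = 3591 + 45/17 = 61092/17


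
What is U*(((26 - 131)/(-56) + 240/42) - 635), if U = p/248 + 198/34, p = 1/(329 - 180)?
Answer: -128533140775/35178304 ≈ -3653.8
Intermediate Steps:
p = 1/149 ≈ 0.0067114
U = 3658265/628184 (U = (1/149)/248 + 198/34 = (1/149)*(1/248) + 198*(1/34) = 1/36952 + 99/17 = 3658265/628184 ≈ 5.8236)
U*(((26 - 131)/(-56) + 240/42) - 635) = 3658265*(((26 - 131)/(-56) + 240/42) - 635)/628184 = 3658265*((-105*(-1/56) + 240*(1/42)) - 635)/628184 = 3658265*((15/8 + 40/7) - 635)/628184 = 3658265*(425/56 - 635)/628184 = (3658265/628184)*(-35135/56) = -128533140775/35178304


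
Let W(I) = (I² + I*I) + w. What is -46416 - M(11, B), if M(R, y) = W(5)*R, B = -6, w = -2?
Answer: -46944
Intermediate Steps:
W(I) = -2 + 2*I² (W(I) = (I² + I*I) - 2 = (I² + I²) - 2 = 2*I² - 2 = -2 + 2*I²)
M(R, y) = 48*R (M(R, y) = (-2 + 2*5²)*R = (-2 + 2*25)*R = (-2 + 50)*R = 48*R)
-46416 - M(11, B) = -46416 - 48*11 = -46416 - 1*528 = -46416 - 528 = -46944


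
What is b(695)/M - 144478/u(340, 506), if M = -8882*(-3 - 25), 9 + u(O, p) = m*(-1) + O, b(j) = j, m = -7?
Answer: -17965432889/42029624 ≈ -427.45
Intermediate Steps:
u(O, p) = -2 + O (u(O, p) = -9 + (-7*(-1) + O) = -9 + (7 + O) = -2 + O)
M = 248696 (M = -8882*(-28) = 248696)
b(695)/M - 144478/u(340, 506) = 695/248696 - 144478/(-2 + 340) = 695*(1/248696) - 144478/338 = 695/248696 - 144478*1/338 = 695/248696 - 72239/169 = -17965432889/42029624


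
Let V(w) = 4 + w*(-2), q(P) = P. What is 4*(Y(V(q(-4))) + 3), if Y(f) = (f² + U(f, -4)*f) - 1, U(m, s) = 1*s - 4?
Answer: 200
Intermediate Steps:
V(w) = 4 - 2*w
U(m, s) = -4 + s (U(m, s) = s - 4 = -4 + s)
Y(f) = -1 + f² - 8*f (Y(f) = (f² + (-4 - 4)*f) - 1 = (f² - 8*f) - 1 = -1 + f² - 8*f)
4*(Y(V(q(-4))) + 3) = 4*((-1 + (4 - 2*(-4))² - 8*(4 - 2*(-4))) + 3) = 4*((-1 + (4 + 8)² - 8*(4 + 8)) + 3) = 4*((-1 + 12² - 8*12) + 3) = 4*((-1 + 144 - 96) + 3) = 4*(47 + 3) = 4*50 = 200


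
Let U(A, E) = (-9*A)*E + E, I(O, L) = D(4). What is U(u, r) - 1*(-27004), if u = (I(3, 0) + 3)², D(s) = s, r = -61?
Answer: 53844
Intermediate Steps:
I(O, L) = 4
u = 49 (u = (4 + 3)² = 7² = 49)
U(A, E) = E - 9*A*E (U(A, E) = -9*A*E + E = E - 9*A*E)
U(u, r) - 1*(-27004) = -61*(1 - 9*49) - 1*(-27004) = -61*(1 - 441) + 27004 = -61*(-440) + 27004 = 26840 + 27004 = 53844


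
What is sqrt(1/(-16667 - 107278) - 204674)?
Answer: I*sqrt(3144276289902795)/123945 ≈ 452.41*I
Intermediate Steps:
sqrt(1/(-16667 - 107278) - 204674) = sqrt(1/(-123945) - 204674) = sqrt(-1/123945 - 204674) = sqrt(-25368318931/123945) = I*sqrt(3144276289902795)/123945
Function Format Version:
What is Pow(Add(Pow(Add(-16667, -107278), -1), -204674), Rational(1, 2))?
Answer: Mul(Rational(1, 123945), I, Pow(3144276289902795, Rational(1, 2))) ≈ Mul(452.41, I)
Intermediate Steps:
Pow(Add(Pow(Add(-16667, -107278), -1), -204674), Rational(1, 2)) = Pow(Add(Pow(-123945, -1), -204674), Rational(1, 2)) = Pow(Add(Rational(-1, 123945), -204674), Rational(1, 2)) = Pow(Rational(-25368318931, 123945), Rational(1, 2)) = Mul(Rational(1, 123945), I, Pow(3144276289902795, Rational(1, 2)))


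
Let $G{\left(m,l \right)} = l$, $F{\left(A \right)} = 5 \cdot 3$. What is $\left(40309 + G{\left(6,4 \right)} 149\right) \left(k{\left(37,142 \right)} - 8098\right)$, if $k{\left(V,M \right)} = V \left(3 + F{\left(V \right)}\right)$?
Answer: $-304005960$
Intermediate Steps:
$F{\left(A \right)} = 15$
$k{\left(V,M \right)} = 18 V$ ($k{\left(V,M \right)} = V \left(3 + 15\right) = V 18 = 18 V$)
$\left(40309 + G{\left(6,4 \right)} 149\right) \left(k{\left(37,142 \right)} - 8098\right) = \left(40309 + 4 \cdot 149\right) \left(18 \cdot 37 - 8098\right) = \left(40309 + 596\right) \left(666 - 8098\right) = 40905 \left(-7432\right) = -304005960$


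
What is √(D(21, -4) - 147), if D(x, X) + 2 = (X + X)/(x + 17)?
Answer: 9*I*√665/19 ≈ 12.215*I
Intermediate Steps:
D(x, X) = -2 + 2*X/(17 + x) (D(x, X) = -2 + (X + X)/(x + 17) = -2 + (2*X)/(17 + x) = -2 + 2*X/(17 + x))
√(D(21, -4) - 147) = √(2*(-17 - 4 - 1*21)/(17 + 21) - 147) = √(2*(-17 - 4 - 21)/38 - 147) = √(2*(1/38)*(-42) - 147) = √(-42/19 - 147) = √(-2835/19) = 9*I*√665/19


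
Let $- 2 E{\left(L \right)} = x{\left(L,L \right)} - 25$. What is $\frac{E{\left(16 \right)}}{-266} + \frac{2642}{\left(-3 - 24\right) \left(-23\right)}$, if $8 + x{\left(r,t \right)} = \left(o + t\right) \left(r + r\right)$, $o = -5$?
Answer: $\frac{1603643}{330372} \approx 4.854$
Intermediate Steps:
$x{\left(r,t \right)} = -8 + 2 r \left(-5 + t\right)$ ($x{\left(r,t \right)} = -8 + \left(-5 + t\right) \left(r + r\right) = -8 + \left(-5 + t\right) 2 r = -8 + 2 r \left(-5 + t\right)$)
$E{\left(L \right)} = \frac{33}{2} - L^{2} + 5 L$ ($E{\left(L \right)} = - \frac{\left(-8 - 10 L + 2 L L\right) - 25}{2} = - \frac{\left(-8 - 10 L + 2 L^{2}\right) - 25}{2} = - \frac{-33 - 10 L + 2 L^{2}}{2} = \frac{33}{2} - L^{2} + 5 L$)
$\frac{E{\left(16 \right)}}{-266} + \frac{2642}{\left(-3 - 24\right) \left(-23\right)} = \frac{\frac{33}{2} - 16^{2} + 5 \cdot 16}{-266} + \frac{2642}{\left(-3 - 24\right) \left(-23\right)} = \left(\frac{33}{2} - 256 + 80\right) \left(- \frac{1}{266}\right) + \frac{2642}{\left(-27\right) \left(-23\right)} = \left(\frac{33}{2} - 256 + 80\right) \left(- \frac{1}{266}\right) + \frac{2642}{621} = \left(- \frac{319}{2}\right) \left(- \frac{1}{266}\right) + 2642 \cdot \frac{1}{621} = \frac{319}{532} + \frac{2642}{621} = \frac{1603643}{330372}$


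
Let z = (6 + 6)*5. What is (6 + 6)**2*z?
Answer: 8640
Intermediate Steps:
z = 60 (z = 12*5 = 60)
(6 + 6)**2*z = (6 + 6)**2*60 = 12**2*60 = 144*60 = 8640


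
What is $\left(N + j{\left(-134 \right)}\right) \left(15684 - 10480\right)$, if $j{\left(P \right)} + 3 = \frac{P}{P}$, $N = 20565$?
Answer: $107009852$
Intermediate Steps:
$j{\left(P \right)} = -2$ ($j{\left(P \right)} = -3 + \frac{P}{P} = -3 + 1 = -2$)
$\left(N + j{\left(-134 \right)}\right) \left(15684 - 10480\right) = \left(20565 - 2\right) \left(15684 - 10480\right) = 20563 \cdot 5204 = 107009852$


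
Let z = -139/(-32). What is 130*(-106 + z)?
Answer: -211445/16 ≈ -13215.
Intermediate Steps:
z = 139/32 (z = -139*(-1/32) = 139/32 ≈ 4.3438)
130*(-106 + z) = 130*(-106 + 139/32) = 130*(-3253/32) = -211445/16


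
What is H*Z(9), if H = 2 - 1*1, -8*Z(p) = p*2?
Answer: -9/4 ≈ -2.2500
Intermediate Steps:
Z(p) = -p/4 (Z(p) = -p*2/8 = -p/4)
H = 1 (H = 2 - 1 = 1)
H*Z(9) = 1*(-1/4*9) = 1*(-9/4) = -9/4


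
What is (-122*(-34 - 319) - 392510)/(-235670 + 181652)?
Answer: 174722/27009 ≈ 6.4690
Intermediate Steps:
(-122*(-34 - 319) - 392510)/(-235670 + 181652) = (-122*(-353) - 392510)/(-54018) = (43066 - 392510)*(-1/54018) = -349444*(-1/54018) = 174722/27009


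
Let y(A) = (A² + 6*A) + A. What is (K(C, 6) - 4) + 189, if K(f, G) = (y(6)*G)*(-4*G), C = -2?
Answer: -11047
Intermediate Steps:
y(A) = A² + 7*A
K(f, G) = -312*G² (K(f, G) = ((6*(7 + 6))*G)*(-4*G) = ((6*13)*G)*(-4*G) = (78*G)*(-4*G) = -312*G²)
(K(C, 6) - 4) + 189 = (-312*6² - 4) + 189 = (-312*36 - 4) + 189 = (-11232 - 4) + 189 = -11236 + 189 = -11047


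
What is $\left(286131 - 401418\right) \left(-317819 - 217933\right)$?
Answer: $61765240824$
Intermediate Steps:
$\left(286131 - 401418\right) \left(-317819 - 217933\right) = \left(-115287\right) \left(-535752\right) = 61765240824$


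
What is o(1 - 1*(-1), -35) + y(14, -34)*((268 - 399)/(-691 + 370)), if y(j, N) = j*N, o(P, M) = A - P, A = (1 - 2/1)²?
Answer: -62677/321 ≈ -195.26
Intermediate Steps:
A = 1 (A = (1 - 2*1)² = (1 - 2)² = (-1)² = 1)
o(P, M) = 1 - P
y(j, N) = N*j
o(1 - 1*(-1), -35) + y(14, -34)*((268 - 399)/(-691 + 370)) = (1 - (1 - 1*(-1))) + (-34*14)*((268 - 399)/(-691 + 370)) = (1 - (1 + 1)) - (-62356)/(-321) = (1 - 1*2) - (-62356)*(-1)/321 = (1 - 2) - 476*131/321 = -1 - 62356/321 = -62677/321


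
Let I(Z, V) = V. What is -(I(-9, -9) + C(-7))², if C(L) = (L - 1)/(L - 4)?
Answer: -8281/121 ≈ -68.438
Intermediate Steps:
C(L) = (-1 + L)/(-4 + L)
-(I(-9, -9) + C(-7))² = -(-9 + (-1 - 7)/(-4 - 7))² = -(-9 - 8/(-11))² = -(-9 - 1/11*(-8))² = -(-9 + 8/11)² = -(-91/11)² = -1*8281/121 = -8281/121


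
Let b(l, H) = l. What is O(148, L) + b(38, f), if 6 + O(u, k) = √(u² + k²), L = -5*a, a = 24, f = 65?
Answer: 32 + 4*√2269 ≈ 222.54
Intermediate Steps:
L = -120 (L = -5*24 = -120)
O(u, k) = -6 + √(k² + u²) (O(u, k) = -6 + √(u² + k²) = -6 + √(k² + u²))
O(148, L) + b(38, f) = (-6 + √((-120)² + 148²)) + 38 = (-6 + √(14400 + 21904)) + 38 = (-6 + √36304) + 38 = (-6 + 4*√2269) + 38 = 32 + 4*√2269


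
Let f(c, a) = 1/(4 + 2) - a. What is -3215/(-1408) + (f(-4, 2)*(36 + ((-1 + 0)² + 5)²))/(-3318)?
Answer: 1808871/778624 ≈ 2.3232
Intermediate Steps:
f(c, a) = ⅙ - a (f(c, a) = 1/6 - a = ⅙ - a)
-3215/(-1408) + (f(-4, 2)*(36 + ((-1 + 0)² + 5)²))/(-3318) = -3215/(-1408) + ((⅙ - 1*2)*(36 + ((-1 + 0)² + 5)²))/(-3318) = -3215*(-1/1408) + ((⅙ - 2)*(36 + ((-1)² + 5)²))*(-1/3318) = 3215/1408 - 11*(36 + (1 + 5)²)/6*(-1/3318) = 3215/1408 - 11*(36 + 6²)/6*(-1/3318) = 3215/1408 - 11*(36 + 36)/6*(-1/3318) = 3215/1408 - 11/6*72*(-1/3318) = 3215/1408 - 132*(-1/3318) = 3215/1408 + 22/553 = 1808871/778624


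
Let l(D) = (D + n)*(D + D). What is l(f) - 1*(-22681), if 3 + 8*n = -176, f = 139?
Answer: 220411/4 ≈ 55103.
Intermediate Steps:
n = -179/8 (n = -3/8 + (1/8)*(-176) = -3/8 - 22 = -179/8 ≈ -22.375)
l(D) = 2*D*(-179/8 + D) (l(D) = (D - 179/8)*(D + D) = (-179/8 + D)*(2*D) = 2*D*(-179/8 + D))
l(f) - 1*(-22681) = (1/4)*139*(-179 + 8*139) - 1*(-22681) = (1/4)*139*(-179 + 1112) + 22681 = (1/4)*139*933 + 22681 = 129687/4 + 22681 = 220411/4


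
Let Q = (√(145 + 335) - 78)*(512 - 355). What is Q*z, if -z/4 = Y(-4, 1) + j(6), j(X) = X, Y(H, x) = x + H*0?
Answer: 342888 - 17584*√30 ≈ 2.4658e+5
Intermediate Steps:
Y(H, x) = x (Y(H, x) = x + 0 = x)
z = -28 (z = -4*(1 + 6) = -4*7 = -28)
Q = -12246 + 628*√30 (Q = (√480 - 78)*157 = (4*√30 - 78)*157 = (-78 + 4*√30)*157 = -12246 + 628*√30 ≈ -8806.3)
Q*z = (-12246 + 628*√30)*(-28) = 342888 - 17584*√30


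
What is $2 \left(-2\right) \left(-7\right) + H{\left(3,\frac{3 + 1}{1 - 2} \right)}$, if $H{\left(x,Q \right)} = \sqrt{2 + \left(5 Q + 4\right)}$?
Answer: $28 + i \sqrt{14} \approx 28.0 + 3.7417 i$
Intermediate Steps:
$H{\left(x,Q \right)} = \sqrt{6 + 5 Q}$ ($H{\left(x,Q \right)} = \sqrt{2 + \left(4 + 5 Q\right)} = \sqrt{6 + 5 Q}$)
$2 \left(-2\right) \left(-7\right) + H{\left(3,\frac{3 + 1}{1 - 2} \right)} = 2 \left(-2\right) \left(-7\right) + \sqrt{6 + 5 \frac{3 + 1}{1 - 2}} = \left(-4\right) \left(-7\right) + \sqrt{6 + 5 \frac{4}{1 + \left(-5 + 3\right)}} = 28 + \sqrt{6 + 5 \frac{4}{1 - 2}} = 28 + \sqrt{6 + 5 \frac{4}{-1}} = 28 + \sqrt{6 + 5 \cdot 4 \left(-1\right)} = 28 + \sqrt{6 + 5 \left(-4\right)} = 28 + \sqrt{6 - 20} = 28 + \sqrt{-14} = 28 + i \sqrt{14}$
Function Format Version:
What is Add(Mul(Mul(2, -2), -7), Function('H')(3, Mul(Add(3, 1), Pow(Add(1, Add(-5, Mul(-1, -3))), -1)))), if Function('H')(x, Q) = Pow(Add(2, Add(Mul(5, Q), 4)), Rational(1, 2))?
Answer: Add(28, Mul(I, Pow(14, Rational(1, 2)))) ≈ Add(28.000, Mul(3.7417, I))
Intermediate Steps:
Function('H')(x, Q) = Pow(Add(6, Mul(5, Q)), Rational(1, 2)) (Function('H')(x, Q) = Pow(Add(2, Add(4, Mul(5, Q))), Rational(1, 2)) = Pow(Add(6, Mul(5, Q)), Rational(1, 2)))
Add(Mul(Mul(2, -2), -7), Function('H')(3, Mul(Add(3, 1), Pow(Add(1, Add(-5, Mul(-1, -3))), -1)))) = Add(Mul(Mul(2, -2), -7), Pow(Add(6, Mul(5, Mul(Add(3, 1), Pow(Add(1, Add(-5, Mul(-1, -3))), -1)))), Rational(1, 2))) = Add(Mul(-4, -7), Pow(Add(6, Mul(5, Mul(4, Pow(Add(1, Add(-5, 3)), -1)))), Rational(1, 2))) = Add(28, Pow(Add(6, Mul(5, Mul(4, Pow(Add(1, -2), -1)))), Rational(1, 2))) = Add(28, Pow(Add(6, Mul(5, Mul(4, Pow(-1, -1)))), Rational(1, 2))) = Add(28, Pow(Add(6, Mul(5, Mul(4, -1))), Rational(1, 2))) = Add(28, Pow(Add(6, Mul(5, -4)), Rational(1, 2))) = Add(28, Pow(Add(6, -20), Rational(1, 2))) = Add(28, Pow(-14, Rational(1, 2))) = Add(28, Mul(I, Pow(14, Rational(1, 2))))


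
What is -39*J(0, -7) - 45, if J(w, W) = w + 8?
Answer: -357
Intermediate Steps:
J(w, W) = 8 + w
-39*J(0, -7) - 45 = -39*(8 + 0) - 45 = -39*8 - 45 = -312 - 45 = -357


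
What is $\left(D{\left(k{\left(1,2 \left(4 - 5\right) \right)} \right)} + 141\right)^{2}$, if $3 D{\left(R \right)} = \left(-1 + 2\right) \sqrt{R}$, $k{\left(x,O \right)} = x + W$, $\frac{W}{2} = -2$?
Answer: $\frac{\left(423 + i \sqrt{3}\right)^{2}}{9} \approx 19881.0 + 162.81 i$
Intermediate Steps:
$W = -4$ ($W = 2 \left(-2\right) = -4$)
$k{\left(x,O \right)} = -4 + x$ ($k{\left(x,O \right)} = x - 4 = -4 + x$)
$D{\left(R \right)} = \frac{\sqrt{R}}{3}$ ($D{\left(R \right)} = \frac{\left(-1 + 2\right) \sqrt{R}}{3} = \frac{1 \sqrt{R}}{3} = \frac{\sqrt{R}}{3}$)
$\left(D{\left(k{\left(1,2 \left(4 - 5\right) \right)} \right)} + 141\right)^{2} = \left(\frac{\sqrt{-4 + 1}}{3} + 141\right)^{2} = \left(\frac{\sqrt{-3}}{3} + 141\right)^{2} = \left(\frac{i \sqrt{3}}{3} + 141\right)^{2} = \left(141 + \frac{i \sqrt{3}}{3}\right)^{2}$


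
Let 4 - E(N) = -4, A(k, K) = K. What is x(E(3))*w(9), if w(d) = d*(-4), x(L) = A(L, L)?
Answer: -288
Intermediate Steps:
E(N) = 8 (E(N) = 4 - 1*(-4) = 4 + 4 = 8)
x(L) = L
w(d) = -4*d
x(E(3))*w(9) = 8*(-4*9) = 8*(-36) = -288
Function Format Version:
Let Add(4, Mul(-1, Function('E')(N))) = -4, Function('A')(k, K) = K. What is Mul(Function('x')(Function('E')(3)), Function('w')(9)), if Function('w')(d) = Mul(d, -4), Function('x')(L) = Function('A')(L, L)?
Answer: -288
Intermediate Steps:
Function('E')(N) = 8 (Function('E')(N) = Add(4, Mul(-1, -4)) = Add(4, 4) = 8)
Function('x')(L) = L
Function('w')(d) = Mul(-4, d)
Mul(Function('x')(Function('E')(3)), Function('w')(9)) = Mul(8, Mul(-4, 9)) = Mul(8, -36) = -288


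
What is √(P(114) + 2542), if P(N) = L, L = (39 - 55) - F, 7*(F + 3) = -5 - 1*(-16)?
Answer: 2*√30961/7 ≈ 50.274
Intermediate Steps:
F = -10/7 (F = -3 + (-5 - 1*(-16))/7 = -3 + (-5 + 16)/7 = -3 + (⅐)*11 = -3 + 11/7 = -10/7 ≈ -1.4286)
L = -102/7 (L = (39 - 55) - 1*(-10/7) = -16 + 10/7 = -102/7 ≈ -14.571)
P(N) = -102/7
√(P(114) + 2542) = √(-102/7 + 2542) = √(17692/7) = 2*√30961/7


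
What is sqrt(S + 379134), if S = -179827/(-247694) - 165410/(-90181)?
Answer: sqrt(3860651967542527964592058)/3191041802 ≈ 615.74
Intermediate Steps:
S = 8169720461/3191041802 (S = -179827*(-1/247694) - 165410*(-1/90181) = 179827/247694 + 23630/12883 = 8169720461/3191041802 ≈ 2.5602)
sqrt(S + 379134) = sqrt(8169720461/3191041802 + 379134) = sqrt(1209840612279929/3191041802) = sqrt(3860651967542527964592058)/3191041802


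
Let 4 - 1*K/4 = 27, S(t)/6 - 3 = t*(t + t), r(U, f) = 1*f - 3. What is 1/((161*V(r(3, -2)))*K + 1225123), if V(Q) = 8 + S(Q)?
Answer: -1/3603589 ≈ -2.7750e-7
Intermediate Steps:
r(U, f) = -3 + f (r(U, f) = f - 3 = -3 + f)
S(t) = 18 + 12*t² (S(t) = 18 + 6*(t*(t + t)) = 18 + 6*(t*(2*t)) = 18 + 6*(2*t²) = 18 + 12*t²)
K = -92 (K = 16 - 4*27 = 16 - 108 = -92)
V(Q) = 26 + 12*Q² (V(Q) = 8 + (18 + 12*Q²) = 26 + 12*Q²)
1/((161*V(r(3, -2)))*K + 1225123) = 1/((161*(26 + 12*(-3 - 2)²))*(-92) + 1225123) = 1/((161*(26 + 12*(-5)²))*(-92) + 1225123) = 1/((161*(26 + 12*25))*(-92) + 1225123) = 1/((161*(26 + 300))*(-92) + 1225123) = 1/((161*326)*(-92) + 1225123) = 1/(52486*(-92) + 1225123) = 1/(-4828712 + 1225123) = 1/(-3603589) = -1/3603589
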